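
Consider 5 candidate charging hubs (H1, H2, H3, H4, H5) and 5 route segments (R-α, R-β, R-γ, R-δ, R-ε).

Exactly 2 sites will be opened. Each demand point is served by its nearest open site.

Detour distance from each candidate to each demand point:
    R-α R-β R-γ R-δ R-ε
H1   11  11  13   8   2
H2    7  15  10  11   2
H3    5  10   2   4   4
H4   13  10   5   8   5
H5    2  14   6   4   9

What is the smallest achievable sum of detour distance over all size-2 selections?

Open {H3, H5}.
  R-α→H5 2, R-β→H3 10, R-γ→H3 2, R-δ→H3 4, R-ε→H3 4  ⇒ total 22.
Compare {H1, H3}: total 23.
Compare {H2, H3}: total 23.
No size-2 selection does better; minimum is 22.

22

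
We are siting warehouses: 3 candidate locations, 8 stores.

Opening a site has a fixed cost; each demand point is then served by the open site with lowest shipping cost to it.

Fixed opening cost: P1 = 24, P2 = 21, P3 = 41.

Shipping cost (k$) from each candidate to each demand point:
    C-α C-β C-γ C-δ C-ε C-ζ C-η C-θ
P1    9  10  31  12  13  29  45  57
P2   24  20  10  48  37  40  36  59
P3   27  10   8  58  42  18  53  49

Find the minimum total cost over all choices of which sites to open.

Open {P1, P2}: assign each demand point to its cheapest open site.
  C-α→P1 9, C-β→P1 10, C-γ→P2 10, C-δ→P1 12, C-ε→P1 13, C-ζ→P1 29, C-η→P2 36, C-θ→P1 57
  shipping cost 176, fixed 45 → total 221.
Compare {P1, P3}: shipping cost 164 + fixed 65 = 229.
Compare {P1}: shipping cost 206 + fixed 24 = 230.
Compare {P1, P2, P3}: shipping cost 155 + fixed 86 = 241.
All other subsets cost ≥ 229. Minimum total cost: 221.

221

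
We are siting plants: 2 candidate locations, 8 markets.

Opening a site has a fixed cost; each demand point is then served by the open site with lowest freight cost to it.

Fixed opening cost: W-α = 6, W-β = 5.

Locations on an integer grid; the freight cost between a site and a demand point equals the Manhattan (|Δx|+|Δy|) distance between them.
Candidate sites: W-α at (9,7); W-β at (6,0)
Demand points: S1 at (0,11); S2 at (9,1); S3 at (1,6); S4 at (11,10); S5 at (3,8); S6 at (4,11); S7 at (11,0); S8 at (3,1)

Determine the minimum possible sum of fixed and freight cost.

67

Open {W-α, W-β}: assign each demand point to its cheapest open site.
  S1→W-α 13, S2→W-β 4, S3→W-α 9, S4→W-α 5, S5→W-α 7, S6→W-α 9, S7→W-β 5, S8→W-β 4
  freight cost 56, fixed 11 → total 67.
Compare {W-α}: freight cost 70 + fixed 6 = 76.
Compare {W-β}: freight cost 80 + fixed 5 = 85.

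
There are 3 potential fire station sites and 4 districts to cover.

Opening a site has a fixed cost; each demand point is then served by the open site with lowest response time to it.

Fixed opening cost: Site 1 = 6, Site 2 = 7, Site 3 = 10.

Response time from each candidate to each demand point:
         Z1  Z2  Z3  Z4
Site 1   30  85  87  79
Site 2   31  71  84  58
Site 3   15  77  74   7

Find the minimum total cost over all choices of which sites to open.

183

Open {Site 3}: assign each demand point to its cheapest open site.
  Z1→Site 3 15, Z2→Site 3 77, Z3→Site 3 74, Z4→Site 3 7
  response time 173, fixed 10 → total 183.
Compare {Site 2, Site 3}: response time 167 + fixed 17 = 184.
Compare {Site 1, Site 3}: response time 173 + fixed 16 = 189.
Compare {Site 1, Site 2, Site 3}: response time 167 + fixed 23 = 190.
All other subsets cost ≥ 184. Minimum total cost: 183.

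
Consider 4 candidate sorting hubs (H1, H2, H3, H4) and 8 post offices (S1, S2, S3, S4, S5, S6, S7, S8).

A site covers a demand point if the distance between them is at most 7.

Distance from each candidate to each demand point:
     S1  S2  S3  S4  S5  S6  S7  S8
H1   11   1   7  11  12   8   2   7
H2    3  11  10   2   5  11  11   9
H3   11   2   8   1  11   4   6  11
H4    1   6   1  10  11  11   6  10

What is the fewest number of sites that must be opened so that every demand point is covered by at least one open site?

3

Coverage sets (demand points within 7 of each site):
  H1: {S2, S3, S7, S8}
  H2: {S1, S4, S5}
  H3: {S2, S4, S6, S7}
  H4: {S1, S2, S3, S7}
No 2 sites suffice: every size-2 union leaves at least one demand point uncovered.
But {H1, H2, H3} covers everything, so the minimum is 3.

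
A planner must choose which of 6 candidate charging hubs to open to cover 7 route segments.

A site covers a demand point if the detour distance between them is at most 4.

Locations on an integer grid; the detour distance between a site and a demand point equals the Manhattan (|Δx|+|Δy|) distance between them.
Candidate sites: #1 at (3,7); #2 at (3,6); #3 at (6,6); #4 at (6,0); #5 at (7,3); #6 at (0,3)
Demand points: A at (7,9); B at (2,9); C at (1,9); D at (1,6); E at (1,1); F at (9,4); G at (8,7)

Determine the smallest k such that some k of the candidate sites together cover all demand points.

Coverage sets (demand points within 4 of each site):
  #1: {B, C, D}
  #2: {B, D}
  #3: {A, G}
  #4: {}
  #5: {F}
  #6: {D, E}
No 3 sites suffice: every size-3 union leaves at least one demand point uncovered.
But {#1, #3, #5, #6} covers everything, so the minimum is 4.

4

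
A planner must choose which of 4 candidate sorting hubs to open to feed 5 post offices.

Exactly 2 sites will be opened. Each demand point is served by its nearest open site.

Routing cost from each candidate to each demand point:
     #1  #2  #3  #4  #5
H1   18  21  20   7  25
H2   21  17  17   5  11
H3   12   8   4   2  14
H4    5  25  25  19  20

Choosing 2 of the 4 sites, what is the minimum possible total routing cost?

Open {H3, H4}.
  #1→H4 5, #2→H3 8, #3→H3 4, #4→H3 2, #5→H3 14  ⇒ total 33.
Compare {H2, H3}: total 37.
Compare {H1, H3}: total 40.
No size-2 selection does better; minimum is 33.

33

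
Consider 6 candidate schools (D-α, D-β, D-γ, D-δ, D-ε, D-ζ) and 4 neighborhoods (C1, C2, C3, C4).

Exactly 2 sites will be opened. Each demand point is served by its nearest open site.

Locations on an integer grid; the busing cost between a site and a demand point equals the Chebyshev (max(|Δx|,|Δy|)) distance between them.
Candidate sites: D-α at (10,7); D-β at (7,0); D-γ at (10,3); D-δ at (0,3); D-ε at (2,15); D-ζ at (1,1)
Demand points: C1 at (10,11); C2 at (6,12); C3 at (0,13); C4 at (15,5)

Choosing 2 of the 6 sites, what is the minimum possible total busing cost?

15

Open {D-α, D-ε}.
  C1→D-α 4, C2→D-ε 4, C3→D-ε 2, C4→D-α 5  ⇒ total 15.
Compare {D-γ, D-ε}: total 19.
Compare {D-β, D-ε}: total 22.
No size-2 selection does better; minimum is 15.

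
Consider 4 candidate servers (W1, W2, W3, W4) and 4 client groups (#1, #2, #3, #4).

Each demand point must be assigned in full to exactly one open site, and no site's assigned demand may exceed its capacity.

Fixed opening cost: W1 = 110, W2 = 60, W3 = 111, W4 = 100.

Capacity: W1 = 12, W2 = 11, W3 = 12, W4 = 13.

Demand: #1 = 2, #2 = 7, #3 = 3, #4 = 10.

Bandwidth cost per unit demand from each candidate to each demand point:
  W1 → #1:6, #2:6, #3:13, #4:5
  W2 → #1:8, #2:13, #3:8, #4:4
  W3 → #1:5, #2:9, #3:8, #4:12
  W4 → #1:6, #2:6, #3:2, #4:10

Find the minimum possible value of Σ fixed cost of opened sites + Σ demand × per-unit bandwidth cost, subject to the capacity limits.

Open {W2, W4}; cheapest assignment that respects the capacities:
  W2 (cap 11, load 10): #4 — cost 10×4 = 40
  W4 (cap 13, load 12): #1, #2, #3 — cost 2×6 + 7×6 + 3×2 = 60
  Shipping 100, fixed 160 → total 260.
  Any other capacity-feasible assignment to {W2, W4} ships for at least 100.
Compare {W1, W2}: its best feasible assignment gives total 303.
Compare {W2, W3}: its best feasible assignment gives total 308.
Every other set of open sites that can feasibly serve all demand totals ≥ 303 even under its best assignment. Minimum: 260.

260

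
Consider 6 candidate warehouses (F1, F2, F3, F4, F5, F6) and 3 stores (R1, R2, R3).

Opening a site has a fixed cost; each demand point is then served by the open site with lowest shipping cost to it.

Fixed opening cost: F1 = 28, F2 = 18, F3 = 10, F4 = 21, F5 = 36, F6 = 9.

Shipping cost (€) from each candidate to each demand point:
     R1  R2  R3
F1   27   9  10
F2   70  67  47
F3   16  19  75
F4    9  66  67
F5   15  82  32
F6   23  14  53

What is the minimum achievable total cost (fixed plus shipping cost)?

Open {F1, F3}: assign each demand point to its cheapest open site.
  R1→F3 16, R2→F1 9, R3→F1 10
  shipping cost 35, fixed 38 → total 73.
Compare {F1}: shipping cost 46 + fixed 28 = 74.
Compare {F1, F4}: shipping cost 28 + fixed 49 = 77.
Compare {F1, F6}: shipping cost 42 + fixed 37 = 79.
All other subsets cost ≥ 74. Minimum total cost: 73.

73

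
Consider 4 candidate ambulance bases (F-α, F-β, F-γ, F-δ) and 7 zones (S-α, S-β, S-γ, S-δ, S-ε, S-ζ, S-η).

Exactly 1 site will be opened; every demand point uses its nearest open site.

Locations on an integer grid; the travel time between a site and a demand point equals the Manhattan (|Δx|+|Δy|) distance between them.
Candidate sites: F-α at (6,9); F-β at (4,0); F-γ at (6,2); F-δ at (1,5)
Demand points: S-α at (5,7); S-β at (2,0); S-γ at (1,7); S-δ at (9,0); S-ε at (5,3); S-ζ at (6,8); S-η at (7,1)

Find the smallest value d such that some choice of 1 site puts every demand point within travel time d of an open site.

10

Open {F-β}.
  Farthest demand point is S-γ at travel time 10 (to F-β); all others are ≤ 10.
With {F-γ} the worst case is 10.
With {F-α} the worst case is 13.
No size-1 selection achieves below 10.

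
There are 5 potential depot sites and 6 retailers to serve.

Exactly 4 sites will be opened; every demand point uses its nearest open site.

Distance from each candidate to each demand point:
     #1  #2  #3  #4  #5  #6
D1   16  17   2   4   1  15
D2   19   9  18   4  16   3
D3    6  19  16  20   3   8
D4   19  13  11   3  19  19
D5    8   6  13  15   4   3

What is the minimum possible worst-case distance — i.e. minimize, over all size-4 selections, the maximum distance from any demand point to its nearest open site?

Open {D1, D2, D3, D5}.
  Farthest demand point is #1 at distance 6 (to D3); all others are ≤ 6.
With {D1, D3, D4, D5} the worst case is 6.
With {D1, D2, D4, D5} the worst case is 8.
No size-4 selection achieves below 6.

6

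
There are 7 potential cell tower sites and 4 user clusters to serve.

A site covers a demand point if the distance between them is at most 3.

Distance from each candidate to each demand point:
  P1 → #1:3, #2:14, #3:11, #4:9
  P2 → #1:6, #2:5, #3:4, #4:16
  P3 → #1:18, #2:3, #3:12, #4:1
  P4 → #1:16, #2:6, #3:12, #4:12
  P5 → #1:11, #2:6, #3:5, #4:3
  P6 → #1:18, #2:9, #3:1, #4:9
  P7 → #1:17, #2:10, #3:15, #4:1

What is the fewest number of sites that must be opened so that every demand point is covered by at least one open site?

3

Coverage sets (demand points within 3 of each site):
  P1: {#1}
  P2: {}
  P3: {#2, #4}
  P4: {}
  P5: {#4}
  P6: {#3}
  P7: {#4}
No 2 sites suffice: every size-2 union leaves at least one demand point uncovered.
But {P1, P3, P6} covers everything, so the minimum is 3.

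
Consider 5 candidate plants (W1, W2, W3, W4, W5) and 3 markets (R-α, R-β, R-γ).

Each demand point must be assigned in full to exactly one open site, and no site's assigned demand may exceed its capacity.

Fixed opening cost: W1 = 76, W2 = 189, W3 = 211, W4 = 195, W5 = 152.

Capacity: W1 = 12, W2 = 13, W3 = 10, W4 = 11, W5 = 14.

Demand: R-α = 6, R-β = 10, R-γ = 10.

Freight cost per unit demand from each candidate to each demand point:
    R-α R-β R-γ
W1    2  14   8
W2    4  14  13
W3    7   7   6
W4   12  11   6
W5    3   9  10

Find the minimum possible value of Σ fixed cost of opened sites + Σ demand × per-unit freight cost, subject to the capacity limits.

Open {W1, W4, W5}; cheapest assignment that respects the capacities:
  W1 (cap 12, load 6): R-α — cost 6×2 = 12
  W4 (cap 11, load 10): R-γ — cost 10×6 = 60
  W5 (cap 14, load 10): R-β — cost 10×9 = 90
  Shipping 162, fixed 423 → total 585.
  Any other capacity-feasible assignment to {W1, W4, W5} ships for at least 162.
Compare {W1, W3, W5}: its best feasible assignment gives total 601.
Compare {W1, W2, W5}: its best feasible assignment gives total 611.
Every other set of open sites that can feasibly serve all demand totals ≥ 601 even under its best assignment. Minimum: 585.

585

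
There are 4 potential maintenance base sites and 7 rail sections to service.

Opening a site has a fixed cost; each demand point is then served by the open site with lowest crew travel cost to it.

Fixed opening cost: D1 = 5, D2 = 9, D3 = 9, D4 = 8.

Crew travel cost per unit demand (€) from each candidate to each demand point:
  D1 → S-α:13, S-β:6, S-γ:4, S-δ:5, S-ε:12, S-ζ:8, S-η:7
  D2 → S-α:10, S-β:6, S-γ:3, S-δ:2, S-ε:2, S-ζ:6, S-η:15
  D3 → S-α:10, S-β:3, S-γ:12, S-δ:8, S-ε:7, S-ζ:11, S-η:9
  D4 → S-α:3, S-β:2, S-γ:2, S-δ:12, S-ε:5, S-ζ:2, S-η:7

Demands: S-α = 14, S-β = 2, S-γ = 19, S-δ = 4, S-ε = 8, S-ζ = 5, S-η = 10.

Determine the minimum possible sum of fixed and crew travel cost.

Open {D2, D4}: assign each demand point to its cheapest open site.
  S-α→D4 14×3=42, S-β→D4 2×2=4, S-γ→D4 19×2=38, S-δ→D2 4×2=8, S-ε→D2 8×2=16, S-ζ→D4 5×2=10, S-η→D4 10×7=70
  crew travel cost 188, fixed 17 → total 205.
Compare {D1, D2, D4}: crew travel cost 188 + fixed 22 = 210.
Compare {D2, D3, D4}: crew travel cost 188 + fixed 26 = 214.
Compare {D1, D2, D3, D4}: crew travel cost 188 + fixed 31 = 219.
All other subsets cost ≥ 210. Minimum total cost: 205.

205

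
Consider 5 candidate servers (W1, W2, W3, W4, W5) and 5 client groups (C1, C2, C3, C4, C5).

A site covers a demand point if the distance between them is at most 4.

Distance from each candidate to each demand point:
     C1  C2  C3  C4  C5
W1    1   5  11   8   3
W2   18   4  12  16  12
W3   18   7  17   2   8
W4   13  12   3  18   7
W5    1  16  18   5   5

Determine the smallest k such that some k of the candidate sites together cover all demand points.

4

Coverage sets (demand points within 4 of each site):
  W1: {C1, C5}
  W2: {C2}
  W3: {C4}
  W4: {C3}
  W5: {C1}
No 3 sites suffice: every size-3 union leaves at least one demand point uncovered.
But {W1, W2, W3, W4} covers everything, so the minimum is 4.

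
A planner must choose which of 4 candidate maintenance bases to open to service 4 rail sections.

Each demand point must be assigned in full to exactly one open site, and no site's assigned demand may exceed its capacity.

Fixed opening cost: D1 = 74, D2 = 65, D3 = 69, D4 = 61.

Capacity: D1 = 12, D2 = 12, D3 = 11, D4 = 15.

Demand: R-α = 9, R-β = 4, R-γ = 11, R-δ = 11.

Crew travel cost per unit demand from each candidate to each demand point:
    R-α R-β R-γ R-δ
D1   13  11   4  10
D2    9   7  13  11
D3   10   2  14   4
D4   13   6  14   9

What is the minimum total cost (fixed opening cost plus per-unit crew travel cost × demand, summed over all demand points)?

Open {D1, D3, D4}; cheapest assignment that respects the capacities:
  D1 (cap 12, load 11): R-γ — cost 11×4 = 44
  D3 (cap 11, load 11): R-δ — cost 11×4 = 44
  D4 (cap 15, load 13): R-α, R-β — cost 9×13 + 4×6 = 141
  Shipping 229, fixed 204 → total 433.
  Any other capacity-feasible assignment to {D1, D3, D4} ships for at least 229.
Compare {D1, D2, D4}: its best feasible assignment gives total 448.
Compare {D1, D2, D3, D4}: its best feasible assignment gives total 462.
Every other set of open sites that can feasibly serve all demand totals ≥ 448 even under its best assignment. Minimum: 433.

433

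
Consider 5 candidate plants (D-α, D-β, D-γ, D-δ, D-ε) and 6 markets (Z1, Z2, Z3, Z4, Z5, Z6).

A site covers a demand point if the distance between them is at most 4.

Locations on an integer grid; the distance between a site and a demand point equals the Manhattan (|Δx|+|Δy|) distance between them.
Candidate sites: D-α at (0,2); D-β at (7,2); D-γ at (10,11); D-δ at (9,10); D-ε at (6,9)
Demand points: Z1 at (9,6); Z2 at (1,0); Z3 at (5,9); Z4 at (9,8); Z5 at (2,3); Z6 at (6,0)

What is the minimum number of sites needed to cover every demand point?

4

Coverage sets (demand points within 4 of each site):
  D-α: {Z2, Z5}
  D-β: {Z6}
  D-γ: {Z4}
  D-δ: {Z1, Z4}
  D-ε: {Z3, Z4}
No 3 sites suffice: every size-3 union leaves at least one demand point uncovered.
But {D-α, D-β, D-δ, D-ε} covers everything, so the minimum is 4.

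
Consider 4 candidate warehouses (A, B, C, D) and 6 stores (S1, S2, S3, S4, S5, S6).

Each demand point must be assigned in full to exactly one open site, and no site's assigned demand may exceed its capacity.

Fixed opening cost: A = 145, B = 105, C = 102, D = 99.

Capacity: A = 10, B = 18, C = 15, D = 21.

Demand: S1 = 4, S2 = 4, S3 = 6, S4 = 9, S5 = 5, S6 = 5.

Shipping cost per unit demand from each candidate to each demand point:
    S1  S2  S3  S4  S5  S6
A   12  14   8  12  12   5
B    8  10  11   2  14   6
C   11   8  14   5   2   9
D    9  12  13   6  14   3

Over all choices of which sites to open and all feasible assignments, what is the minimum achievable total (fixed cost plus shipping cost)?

413

Open {B, C}; cheapest assignment that respects the capacities:
  B (cap 18, load 18): S1, S4, S6 — cost 4×8 + 9×2 + 5×6 = 80
  C (cap 15, load 15): S2, S3, S5 — cost 4×8 + 6×14 + 5×2 = 126
  Shipping 206, fixed 207 → total 413.
  Any other capacity-feasible assignment to {B, C} ships for at least 206.
Compare {C, D}: its best feasible assignment gives total 432.
Compare {B, D}: its best feasible assignment gives total 457.
Every other set of open sites that can feasibly serve all demand totals ≥ 432 even under its best assignment. Minimum: 413.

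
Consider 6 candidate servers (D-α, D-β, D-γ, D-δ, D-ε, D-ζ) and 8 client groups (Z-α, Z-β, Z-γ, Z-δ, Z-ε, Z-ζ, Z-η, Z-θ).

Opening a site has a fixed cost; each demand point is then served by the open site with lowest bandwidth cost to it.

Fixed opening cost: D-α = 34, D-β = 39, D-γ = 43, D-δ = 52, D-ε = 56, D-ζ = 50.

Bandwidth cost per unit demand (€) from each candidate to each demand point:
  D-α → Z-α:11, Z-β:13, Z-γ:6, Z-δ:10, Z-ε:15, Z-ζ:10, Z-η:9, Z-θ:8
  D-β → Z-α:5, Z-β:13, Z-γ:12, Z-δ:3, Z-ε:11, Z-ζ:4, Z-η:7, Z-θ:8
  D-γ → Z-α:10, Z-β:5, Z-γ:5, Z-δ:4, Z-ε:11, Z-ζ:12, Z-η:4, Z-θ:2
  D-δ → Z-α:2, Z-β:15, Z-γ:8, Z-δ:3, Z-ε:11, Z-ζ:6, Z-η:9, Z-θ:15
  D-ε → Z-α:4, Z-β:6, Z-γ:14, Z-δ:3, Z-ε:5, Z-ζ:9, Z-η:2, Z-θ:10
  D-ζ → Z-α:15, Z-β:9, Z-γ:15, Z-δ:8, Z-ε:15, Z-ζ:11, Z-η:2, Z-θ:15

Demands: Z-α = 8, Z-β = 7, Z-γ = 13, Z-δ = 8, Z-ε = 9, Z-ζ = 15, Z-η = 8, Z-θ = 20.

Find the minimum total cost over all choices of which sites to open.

Open {D-β, D-γ, D-ε}: assign each demand point to its cheapest open site.
  Z-α→D-ε 8×4=32, Z-β→D-γ 7×5=35, Z-γ→D-γ 13×5=65, Z-δ→D-β 8×3=24, Z-ε→D-ε 9×5=45, Z-ζ→D-β 15×4=60, Z-η→D-ε 8×2=16, Z-θ→D-γ 20×2=40
  bandwidth cost 317, fixed 138 → total 455.
Compare {D-β, D-γ}: bandwidth cost 395 + fixed 82 = 477.
Compare {D-γ, D-δ, D-ε}: bandwidth cost 331 + fixed 151 = 482.
Compare {D-α, D-β, D-γ, D-ε}: bandwidth cost 317 + fixed 172 = 489.
All other subsets cost ≥ 477. Minimum total cost: 455.

455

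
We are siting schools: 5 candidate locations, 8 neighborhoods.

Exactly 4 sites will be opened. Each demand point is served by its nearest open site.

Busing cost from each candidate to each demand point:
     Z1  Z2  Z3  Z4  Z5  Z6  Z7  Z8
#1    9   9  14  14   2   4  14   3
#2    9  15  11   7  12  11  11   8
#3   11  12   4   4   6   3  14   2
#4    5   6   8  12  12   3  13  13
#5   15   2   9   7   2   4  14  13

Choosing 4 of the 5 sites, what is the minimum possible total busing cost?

33

Open {#2, #3, #4, #5}.
  Z1→#4 5, Z2→#5 2, Z3→#3 4, Z4→#3 4, Z5→#5 2, Z6→#3 3, Z7→#2 11, Z8→#3 2  ⇒ total 33.
Compare {#1, #3, #4, #5}: total 35.
Compare {#1, #2, #3, #4}: total 37.
No size-4 selection does better; minimum is 33.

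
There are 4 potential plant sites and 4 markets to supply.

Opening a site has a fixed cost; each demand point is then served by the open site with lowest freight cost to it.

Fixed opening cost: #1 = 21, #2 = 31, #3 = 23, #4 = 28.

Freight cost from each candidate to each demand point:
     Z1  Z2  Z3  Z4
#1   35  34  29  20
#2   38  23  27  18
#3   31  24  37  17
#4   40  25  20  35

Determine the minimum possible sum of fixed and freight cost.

Open {#3}: assign each demand point to its cheapest open site.
  Z1→#3 31, Z2→#3 24, Z3→#3 37, Z4→#3 17
  freight cost 109, fixed 23 → total 132.
Compare {#2}: freight cost 106 + fixed 31 = 137.
Compare {#1}: freight cost 118 + fixed 21 = 139.
Compare {#3, #4}: freight cost 92 + fixed 51 = 143.
All other subsets cost ≥ 137. Minimum total cost: 132.

132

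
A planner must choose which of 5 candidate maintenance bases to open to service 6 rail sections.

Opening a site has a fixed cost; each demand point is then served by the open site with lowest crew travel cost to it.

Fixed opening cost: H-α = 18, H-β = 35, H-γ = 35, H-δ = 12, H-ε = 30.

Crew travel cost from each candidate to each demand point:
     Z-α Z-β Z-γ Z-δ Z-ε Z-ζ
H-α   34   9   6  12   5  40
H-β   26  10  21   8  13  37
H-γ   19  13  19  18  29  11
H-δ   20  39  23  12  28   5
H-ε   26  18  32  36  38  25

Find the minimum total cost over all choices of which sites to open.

Open {H-α, H-δ}: assign each demand point to its cheapest open site.
  Z-α→H-δ 20, Z-β→H-α 9, Z-γ→H-α 6, Z-δ→H-α 12, Z-ε→H-α 5, Z-ζ→H-δ 5
  crew travel cost 57, fixed 30 → total 87.
Compare {H-α, H-γ}: crew travel cost 62 + fixed 53 = 115.
Compare {H-α, H-δ, H-ε}: crew travel cost 57 + fixed 60 = 117.
Compare {H-α, H-β, H-δ}: crew travel cost 53 + fixed 65 = 118.
All other subsets cost ≥ 115. Minimum total cost: 87.

87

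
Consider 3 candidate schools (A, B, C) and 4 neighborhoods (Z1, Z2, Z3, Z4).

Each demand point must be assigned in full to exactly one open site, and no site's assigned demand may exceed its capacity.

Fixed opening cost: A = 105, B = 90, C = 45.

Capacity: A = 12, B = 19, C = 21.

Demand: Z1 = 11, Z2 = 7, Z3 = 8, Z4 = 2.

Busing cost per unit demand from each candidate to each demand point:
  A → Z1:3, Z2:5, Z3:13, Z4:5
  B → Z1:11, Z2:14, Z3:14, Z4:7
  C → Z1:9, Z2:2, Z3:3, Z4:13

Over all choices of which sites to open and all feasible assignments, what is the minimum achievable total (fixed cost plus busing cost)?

Open {A, C}; cheapest assignment that respects the capacities:
  A (cap 12, load 11): Z1 — cost 11×3 = 33
  C (cap 21, load 17): Z2, Z3, Z4 — cost 7×2 + 8×3 + 2×13 = 64
  Shipping 97, fixed 150 → total 247.
  Any other capacity-feasible assignment to {A, C} ships for at least 97.
Compare {B, C}: its best feasible assignment gives total 308.
Compare {A, B, C}: its best feasible assignment gives total 325.
Every other set of open sites that can feasibly serve all demand totals ≥ 308 even under its best assignment. Minimum: 247.

247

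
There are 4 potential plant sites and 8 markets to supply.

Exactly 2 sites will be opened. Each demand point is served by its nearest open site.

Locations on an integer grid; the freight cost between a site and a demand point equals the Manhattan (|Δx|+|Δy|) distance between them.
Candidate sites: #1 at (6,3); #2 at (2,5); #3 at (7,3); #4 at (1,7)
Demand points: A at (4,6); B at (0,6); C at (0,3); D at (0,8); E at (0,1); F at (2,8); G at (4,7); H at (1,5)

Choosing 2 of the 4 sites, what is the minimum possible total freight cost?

Open {#2, #4}.
  A→#2 3, B→#4 2, C→#2 4, D→#4 2, E→#2 6, F→#4 2, G→#4 3, H→#2 1  ⇒ total 23.
Compare {#1, #4}: total 27.
Compare {#3, #4}: total 27.
No size-2 selection does better; minimum is 23.

23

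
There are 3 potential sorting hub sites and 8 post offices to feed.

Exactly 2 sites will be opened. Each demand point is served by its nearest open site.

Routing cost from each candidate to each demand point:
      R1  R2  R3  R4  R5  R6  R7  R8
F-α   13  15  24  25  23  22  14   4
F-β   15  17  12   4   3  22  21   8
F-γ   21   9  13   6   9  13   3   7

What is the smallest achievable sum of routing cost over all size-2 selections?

Open {F-β, F-γ}.
  R1→F-β 15, R2→F-γ 9, R3→F-β 12, R4→F-β 4, R5→F-β 3, R6→F-γ 13, R7→F-γ 3, R8→F-γ 7  ⇒ total 66.
Compare {F-α, F-γ}: total 70.
Compare {F-α, F-β}: total 87.

66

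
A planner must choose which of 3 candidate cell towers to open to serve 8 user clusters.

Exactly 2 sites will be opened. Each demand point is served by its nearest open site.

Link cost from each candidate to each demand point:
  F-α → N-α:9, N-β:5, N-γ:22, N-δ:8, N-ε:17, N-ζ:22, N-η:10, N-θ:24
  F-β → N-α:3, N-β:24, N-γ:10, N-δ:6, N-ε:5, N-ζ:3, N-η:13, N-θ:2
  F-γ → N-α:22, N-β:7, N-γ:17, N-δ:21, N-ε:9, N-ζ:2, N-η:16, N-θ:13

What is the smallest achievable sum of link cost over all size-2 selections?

44

Open {F-α, F-β}.
  N-α→F-β 3, N-β→F-α 5, N-γ→F-β 10, N-δ→F-β 6, N-ε→F-β 5, N-ζ→F-β 3, N-η→F-α 10, N-θ→F-β 2  ⇒ total 44.
Compare {F-β, F-γ}: total 48.
Compare {F-α, F-γ}: total 73.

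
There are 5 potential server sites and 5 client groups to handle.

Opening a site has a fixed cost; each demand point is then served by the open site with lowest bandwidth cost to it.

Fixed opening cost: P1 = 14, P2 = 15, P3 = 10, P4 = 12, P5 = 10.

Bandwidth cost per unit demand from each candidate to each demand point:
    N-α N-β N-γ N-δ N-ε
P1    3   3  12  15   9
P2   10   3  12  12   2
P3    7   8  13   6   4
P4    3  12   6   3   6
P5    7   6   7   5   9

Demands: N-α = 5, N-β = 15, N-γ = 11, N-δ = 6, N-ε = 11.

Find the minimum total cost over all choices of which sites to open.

193

Open {P2, P4}: assign each demand point to its cheapest open site.
  N-α→P4 5×3=15, N-β→P2 15×3=45, N-γ→P4 11×6=66, N-δ→P4 6×3=18, N-ε→P2 11×2=22
  bandwidth cost 166, fixed 27 → total 193.
Compare {P2, P3, P4}: bandwidth cost 166 + fixed 37 = 203.
Compare {P2, P4, P5}: bandwidth cost 166 + fixed 37 = 203.
Compare {P1, P2, P4}: bandwidth cost 166 + fixed 41 = 207.
All other subsets cost ≥ 203. Minimum total cost: 193.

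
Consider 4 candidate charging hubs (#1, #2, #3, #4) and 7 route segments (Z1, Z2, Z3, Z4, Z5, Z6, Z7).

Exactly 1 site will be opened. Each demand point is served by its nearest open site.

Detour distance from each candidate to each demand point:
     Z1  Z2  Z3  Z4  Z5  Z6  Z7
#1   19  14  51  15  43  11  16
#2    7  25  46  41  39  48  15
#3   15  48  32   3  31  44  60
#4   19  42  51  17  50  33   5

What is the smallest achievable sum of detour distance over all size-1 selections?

169

Open {#1}.
  Z1→#1 19, Z2→#1 14, Z3→#1 51, Z4→#1 15, Z5→#1 43, Z6→#1 11, Z7→#1 16  ⇒ total 169.
Compare {#4}: total 217.
Compare {#2}: total 221.
No size-1 selection does better; minimum is 169.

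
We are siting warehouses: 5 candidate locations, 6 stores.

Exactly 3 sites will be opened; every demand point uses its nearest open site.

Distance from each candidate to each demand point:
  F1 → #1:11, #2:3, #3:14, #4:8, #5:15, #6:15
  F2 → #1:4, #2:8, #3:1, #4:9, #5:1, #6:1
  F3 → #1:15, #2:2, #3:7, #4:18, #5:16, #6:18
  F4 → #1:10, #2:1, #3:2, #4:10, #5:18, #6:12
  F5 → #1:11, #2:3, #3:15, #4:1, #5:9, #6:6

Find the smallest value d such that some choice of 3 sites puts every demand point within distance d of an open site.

4

Open {F1, F2, F5}.
  Farthest demand point is #1 at distance 4 (to F2); all others are ≤ 4.
With {F2, F3, F5} the worst case is 4.
With {F2, F4, F5} the worst case is 4.
No size-3 selection achieves below 4.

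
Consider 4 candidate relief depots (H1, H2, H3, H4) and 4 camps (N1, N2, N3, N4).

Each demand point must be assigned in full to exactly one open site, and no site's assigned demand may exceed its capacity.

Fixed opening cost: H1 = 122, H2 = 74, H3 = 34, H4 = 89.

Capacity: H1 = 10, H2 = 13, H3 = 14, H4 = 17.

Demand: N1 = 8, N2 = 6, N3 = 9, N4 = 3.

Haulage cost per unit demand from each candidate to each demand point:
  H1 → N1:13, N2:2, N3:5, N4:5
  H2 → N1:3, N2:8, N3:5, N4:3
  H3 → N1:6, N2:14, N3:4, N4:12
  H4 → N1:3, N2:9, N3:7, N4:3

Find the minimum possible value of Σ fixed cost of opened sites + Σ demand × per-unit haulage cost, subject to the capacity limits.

Open {H3, H4}; cheapest assignment that respects the capacities:
  H3 (cap 14, load 9): N3 — cost 9×4 = 36
  H4 (cap 17, load 17): N1, N2, N4 — cost 8×3 + 6×9 + 3×3 = 87
  Shipping 123, fixed 123 → total 246.
  Any other capacity-feasible assignment to {H3, H4} ships for at least 123.
Compare {H2, H3}: its best feasible assignment gives total 294.
Compare {H2, H4}: its best feasible assignment gives total 295.
Every other set of open sites that can feasibly serve all demand totals ≥ 294 even under its best assignment. Minimum: 246.

246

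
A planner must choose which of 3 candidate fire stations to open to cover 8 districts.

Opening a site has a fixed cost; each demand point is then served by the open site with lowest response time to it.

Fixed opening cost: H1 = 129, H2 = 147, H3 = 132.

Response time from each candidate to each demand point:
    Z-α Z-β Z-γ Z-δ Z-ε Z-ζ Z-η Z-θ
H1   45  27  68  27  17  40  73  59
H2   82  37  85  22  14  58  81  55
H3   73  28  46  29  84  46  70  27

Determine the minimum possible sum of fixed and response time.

Open {H1}: assign each demand point to its cheapest open site.
  Z-α→H1 45, Z-β→H1 27, Z-γ→H1 68, Z-δ→H1 27, Z-ε→H1 17, Z-ζ→H1 40, Z-η→H1 73, Z-θ→H1 59
  response time 356, fixed 129 → total 485.
Compare {H3}: response time 403 + fixed 132 = 535.
Compare {H1, H3}: response time 299 + fixed 261 = 560.
Compare {H2}: response time 434 + fixed 147 = 581.
All other subsets cost ≥ 535. Minimum total cost: 485.

485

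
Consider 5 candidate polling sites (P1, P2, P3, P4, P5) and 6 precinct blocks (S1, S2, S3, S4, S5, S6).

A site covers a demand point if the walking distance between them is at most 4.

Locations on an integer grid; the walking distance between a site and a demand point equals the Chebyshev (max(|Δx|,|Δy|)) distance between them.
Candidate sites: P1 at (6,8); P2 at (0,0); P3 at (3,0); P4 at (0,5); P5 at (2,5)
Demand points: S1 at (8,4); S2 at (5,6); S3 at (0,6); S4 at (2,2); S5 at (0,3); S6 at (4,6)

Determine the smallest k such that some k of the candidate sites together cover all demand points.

2

Coverage sets (demand points within 4 of each site):
  P1: {S1, S2, S6}
  P2: {S4, S5}
  P3: {S4, S5}
  P4: {S3, S4, S5, S6}
  P5: {S2, S3, S4, S5, S6}
No single site covers all 6 demand points.
But {P1, P4} covers everything, so the minimum is 2.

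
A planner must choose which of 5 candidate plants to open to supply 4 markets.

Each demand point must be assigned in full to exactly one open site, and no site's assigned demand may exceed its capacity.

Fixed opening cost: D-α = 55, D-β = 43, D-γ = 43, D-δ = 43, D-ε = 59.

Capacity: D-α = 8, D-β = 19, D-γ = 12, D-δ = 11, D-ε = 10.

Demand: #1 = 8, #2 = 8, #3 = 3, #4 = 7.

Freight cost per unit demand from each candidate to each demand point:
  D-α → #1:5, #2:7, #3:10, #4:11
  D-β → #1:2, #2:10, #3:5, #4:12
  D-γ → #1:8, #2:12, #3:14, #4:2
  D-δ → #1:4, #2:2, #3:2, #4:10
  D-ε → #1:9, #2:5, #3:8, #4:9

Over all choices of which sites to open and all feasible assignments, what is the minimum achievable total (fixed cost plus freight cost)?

181

Open {D-β, D-γ, D-δ}; cheapest assignment that respects the capacities:
  D-β (cap 19, load 8): #1 — cost 8×2 = 16
  D-γ (cap 12, load 7): #4 — cost 7×2 = 14
  D-δ (cap 11, load 11): #2, #3 — cost 8×2 + 3×2 = 22
  Shipping 52, fixed 129 → total 181.
  Any other capacity-feasible assignment to {D-β, D-γ, D-δ} ships for at least 52.
Compare {D-β, D-δ}: its best feasible assignment gives total 208.
Compare {D-β, D-γ}: its best feasible assignment gives total 211.
Every other set of open sites that can feasibly serve all demand totals ≥ 208 even under its best assignment. Minimum: 181.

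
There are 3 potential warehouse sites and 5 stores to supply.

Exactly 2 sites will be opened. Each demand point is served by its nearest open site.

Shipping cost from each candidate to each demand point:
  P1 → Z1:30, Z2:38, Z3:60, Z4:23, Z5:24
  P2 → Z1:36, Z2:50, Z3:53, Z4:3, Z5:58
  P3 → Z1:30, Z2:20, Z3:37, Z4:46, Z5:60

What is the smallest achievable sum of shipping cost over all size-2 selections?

Open {P1, P3}.
  Z1→P1 30, Z2→P3 20, Z3→P3 37, Z4→P1 23, Z5→P1 24  ⇒ total 134.
Compare {P1, P2}: total 148.
Compare {P2, P3}: total 148.

134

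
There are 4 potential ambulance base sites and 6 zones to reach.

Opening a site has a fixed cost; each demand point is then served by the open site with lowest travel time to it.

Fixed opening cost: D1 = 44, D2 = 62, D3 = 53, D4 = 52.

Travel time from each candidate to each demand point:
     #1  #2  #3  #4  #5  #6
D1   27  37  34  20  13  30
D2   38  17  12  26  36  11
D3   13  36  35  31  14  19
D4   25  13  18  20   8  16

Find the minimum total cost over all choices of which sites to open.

152

Open {D4}: assign each demand point to its cheapest open site.
  #1→D4 25, #2→D4 13, #3→D4 18, #4→D4 20, #5→D4 8, #6→D4 16
  travel time 100, fixed 52 → total 152.
Compare {D3, D4}: travel time 88 + fixed 105 = 193.
Compare {D1, D4}: travel time 100 + fixed 96 = 196.
Compare {D3}: travel time 148 + fixed 53 = 201.
All other subsets cost ≥ 193. Minimum total cost: 152.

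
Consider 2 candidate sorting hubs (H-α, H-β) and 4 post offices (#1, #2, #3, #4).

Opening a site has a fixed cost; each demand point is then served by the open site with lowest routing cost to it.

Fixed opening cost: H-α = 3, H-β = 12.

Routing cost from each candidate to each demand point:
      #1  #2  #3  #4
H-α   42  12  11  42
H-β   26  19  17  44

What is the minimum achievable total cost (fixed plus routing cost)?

106

Open {H-α, H-β}: assign each demand point to its cheapest open site.
  #1→H-β 26, #2→H-α 12, #3→H-α 11, #4→H-α 42
  routing cost 91, fixed 15 → total 106.
Compare {H-α}: routing cost 107 + fixed 3 = 110.
Compare {H-β}: routing cost 106 + fixed 12 = 118.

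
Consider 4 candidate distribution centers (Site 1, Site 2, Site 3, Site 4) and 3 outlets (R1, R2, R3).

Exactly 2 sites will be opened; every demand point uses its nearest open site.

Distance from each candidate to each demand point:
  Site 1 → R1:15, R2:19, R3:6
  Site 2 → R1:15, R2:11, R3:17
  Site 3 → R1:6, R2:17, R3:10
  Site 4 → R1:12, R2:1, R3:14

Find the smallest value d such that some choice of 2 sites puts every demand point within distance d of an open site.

10

Open {Site 3, Site 4}.
  Farthest demand point is R3 at distance 10 (to Site 3); all others are ≤ 10.
With {Site 2, Site 3} the worst case is 11.
With {Site 1, Site 4} the worst case is 12.
No size-2 selection achieves below 10.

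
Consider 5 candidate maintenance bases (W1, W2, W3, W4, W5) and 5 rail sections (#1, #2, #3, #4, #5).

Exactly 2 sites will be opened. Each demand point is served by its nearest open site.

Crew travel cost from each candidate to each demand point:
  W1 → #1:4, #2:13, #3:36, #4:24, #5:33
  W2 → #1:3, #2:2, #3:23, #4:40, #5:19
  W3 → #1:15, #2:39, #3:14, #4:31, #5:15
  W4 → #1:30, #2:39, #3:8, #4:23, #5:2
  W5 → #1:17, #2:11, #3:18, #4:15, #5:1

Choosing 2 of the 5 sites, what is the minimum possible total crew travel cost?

Open {W2, W4}.
  #1→W2 3, #2→W2 2, #3→W4 8, #4→W4 23, #5→W4 2  ⇒ total 38.
Compare {W2, W5}: total 39.
Compare {W1, W5}: total 49.
No size-2 selection does better; minimum is 38.

38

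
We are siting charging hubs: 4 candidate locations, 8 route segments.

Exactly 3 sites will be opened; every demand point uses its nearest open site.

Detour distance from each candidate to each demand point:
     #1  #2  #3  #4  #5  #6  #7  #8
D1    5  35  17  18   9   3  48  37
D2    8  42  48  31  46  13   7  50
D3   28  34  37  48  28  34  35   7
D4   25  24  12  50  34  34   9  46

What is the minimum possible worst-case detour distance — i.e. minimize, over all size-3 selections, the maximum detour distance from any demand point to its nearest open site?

Open {D1, D3, D4}.
  Farthest demand point is #2 at detour distance 24 (to D4); all others are ≤ 24.
With {D2, D3, D4} the worst case is 31.
With {D1, D2, D3} the worst case is 34.
No size-3 selection achieves below 24.

24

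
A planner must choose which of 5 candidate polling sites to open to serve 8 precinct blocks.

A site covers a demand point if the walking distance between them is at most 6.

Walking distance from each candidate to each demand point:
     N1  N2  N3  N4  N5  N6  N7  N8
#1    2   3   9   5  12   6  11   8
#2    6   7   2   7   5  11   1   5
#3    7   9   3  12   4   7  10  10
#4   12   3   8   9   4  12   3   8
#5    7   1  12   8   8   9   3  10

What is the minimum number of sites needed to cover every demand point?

Coverage sets (demand points within 6 of each site):
  #1: {N1, N2, N4, N6}
  #2: {N1, N3, N5, N7, N8}
  #3: {N3, N5}
  #4: {N2, N5, N7}
  #5: {N2, N7}
No single site covers all 8 demand points.
But {#1, #2} covers everything, so the minimum is 2.

2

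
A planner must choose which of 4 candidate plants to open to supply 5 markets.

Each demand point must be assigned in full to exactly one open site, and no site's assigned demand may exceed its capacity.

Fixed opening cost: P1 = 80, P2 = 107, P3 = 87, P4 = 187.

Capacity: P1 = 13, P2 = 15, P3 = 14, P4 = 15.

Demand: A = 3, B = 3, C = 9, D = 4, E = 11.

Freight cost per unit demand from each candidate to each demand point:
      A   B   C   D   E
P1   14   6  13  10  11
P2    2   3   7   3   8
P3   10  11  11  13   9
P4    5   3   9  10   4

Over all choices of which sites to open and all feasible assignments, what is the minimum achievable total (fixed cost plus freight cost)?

456

Open {P2, P4}; cheapest assignment that respects the capacities:
  P2 (cap 15, load 15): A, B, C — cost 3×2 + 3×3 + 9×7 = 78
  P4 (cap 15, load 15): D, E — cost 4×10 + 11×4 = 84
  Shipping 162, fixed 294 → total 456.
  Any other capacity-feasible assignment to {P2, P4} ships for at least 162.
Compare {P1, P2, P3}: its best feasible assignment gives total 491.
Compare {P1, P2, P4}: its best feasible assignment gives total 526.
Every other set of open sites that can feasibly serve all demand totals ≥ 491 even under its best assignment. Minimum: 456.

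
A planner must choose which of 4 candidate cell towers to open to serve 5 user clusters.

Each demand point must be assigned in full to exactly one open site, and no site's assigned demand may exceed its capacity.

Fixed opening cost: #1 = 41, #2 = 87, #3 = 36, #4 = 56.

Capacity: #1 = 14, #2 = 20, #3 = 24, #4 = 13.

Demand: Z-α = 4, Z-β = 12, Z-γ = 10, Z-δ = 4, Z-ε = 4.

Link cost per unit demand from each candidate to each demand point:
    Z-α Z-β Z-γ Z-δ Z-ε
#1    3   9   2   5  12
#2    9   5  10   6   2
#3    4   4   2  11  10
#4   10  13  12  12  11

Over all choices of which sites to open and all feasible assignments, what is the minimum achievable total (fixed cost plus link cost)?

221

Open {#1, #3}; cheapest assignment that respects the capacities:
  #1 (cap 14, load 14): Z-γ, Z-δ — cost 10×2 + 4×5 = 40
  #3 (cap 24, load 20): Z-α, Z-β, Z-ε — cost 4×4 + 12×4 + 4×10 = 104
  Shipping 144, fixed 77 → total 221.
  Any other capacity-feasible assignment to {#1, #3} ships for at least 144.
Compare {#2, #3}: its best feasible assignment gives total 251.
Compare {#1, #2}: its best feasible assignment gives total 252.
Every other set of open sites that can feasibly serve all demand totals ≥ 251 even under its best assignment. Minimum: 221.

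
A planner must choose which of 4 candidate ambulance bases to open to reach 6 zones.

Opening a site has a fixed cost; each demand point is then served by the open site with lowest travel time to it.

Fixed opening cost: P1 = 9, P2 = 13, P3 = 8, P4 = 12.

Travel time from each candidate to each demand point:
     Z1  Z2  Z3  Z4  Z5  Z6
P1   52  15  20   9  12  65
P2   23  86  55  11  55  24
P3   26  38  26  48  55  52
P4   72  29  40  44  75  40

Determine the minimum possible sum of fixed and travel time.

125

Open {P1, P2}: assign each demand point to its cheapest open site.
  Z1→P2 23, Z2→P1 15, Z3→P1 20, Z4→P1 9, Z5→P1 12, Z6→P2 24
  travel time 103, fixed 22 → total 125.
Compare {P1, P2, P3}: travel time 103 + fixed 30 = 133.
Compare {P1, P2, P4}: travel time 103 + fixed 34 = 137.
Compare {P1, P2, P3, P4}: travel time 103 + fixed 42 = 145.
All other subsets cost ≥ 133. Minimum total cost: 125.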